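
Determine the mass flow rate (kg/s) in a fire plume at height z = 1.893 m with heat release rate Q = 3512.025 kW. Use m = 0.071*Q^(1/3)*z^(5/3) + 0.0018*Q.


Q^(1/3) = 15.200
z^(5/3) = 2.8968
First term = 0.071 * 15.200 * 2.8968 = 3.1263
Second term = 0.0018 * 3512.025 = 6.3216
m = 9.4479 kg/s

9.4479 kg/s


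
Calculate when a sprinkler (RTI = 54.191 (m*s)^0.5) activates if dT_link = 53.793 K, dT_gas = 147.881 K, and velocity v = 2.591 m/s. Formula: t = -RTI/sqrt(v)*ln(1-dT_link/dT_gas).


dT_link/dT_gas = 0.36376
ln(1 - 0.36376) = -0.45218
t = -54.191 / sqrt(2.591) * -0.45218 = 15.223 s

15.223 s


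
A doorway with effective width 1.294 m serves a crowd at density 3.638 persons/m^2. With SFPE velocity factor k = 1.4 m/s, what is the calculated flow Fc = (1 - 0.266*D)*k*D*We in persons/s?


1 - 0.266*D = 1 - 0.266*3.638 = 0.032292
Fs = 0.032292 * 1.4 * 3.638 = 0.16447 persons/(s*m)
Fc = 0.16447 * 1.294 = 0.21282 persons/s

0.21282 persons/s


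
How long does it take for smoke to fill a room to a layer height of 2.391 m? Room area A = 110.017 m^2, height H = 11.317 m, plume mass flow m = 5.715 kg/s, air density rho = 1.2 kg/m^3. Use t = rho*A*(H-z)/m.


H - z = 8.926 m
t = 1.2 * 110.017 * 8.926 / 5.715 = 206.20 s

206.20 s


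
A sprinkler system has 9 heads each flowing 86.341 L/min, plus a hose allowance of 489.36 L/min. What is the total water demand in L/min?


Sprinkler demand = 9 * 86.341 = 777.069 L/min
Total = 777.069 + 489.36 = 1266.429 L/min

1266.429 L/min


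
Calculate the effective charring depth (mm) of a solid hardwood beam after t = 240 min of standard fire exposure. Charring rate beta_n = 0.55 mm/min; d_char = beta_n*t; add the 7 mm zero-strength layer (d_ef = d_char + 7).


d_char = 0.55 * 240 = 132 mm
d_ef = 132 + 1.0*7 = 139 mm

139 mm


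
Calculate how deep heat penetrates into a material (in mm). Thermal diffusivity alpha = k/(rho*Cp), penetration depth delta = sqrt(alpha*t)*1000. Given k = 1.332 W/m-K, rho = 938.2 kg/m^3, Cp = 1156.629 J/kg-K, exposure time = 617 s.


alpha = 1.332 / (938.2 * 1156.629) = 1.2275e-06 m^2/s
alpha * t = 0.00075736
delta = sqrt(0.00075736) * 1000 = 27.520 mm

27.520 mm


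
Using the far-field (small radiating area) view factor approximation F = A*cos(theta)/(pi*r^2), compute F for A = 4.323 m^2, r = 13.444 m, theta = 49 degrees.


cos(49 deg) = 0.65606
pi*r^2 = 567.82
F = 4.323 * 0.65606 / 567.82 = 0.0049948

0.0049948


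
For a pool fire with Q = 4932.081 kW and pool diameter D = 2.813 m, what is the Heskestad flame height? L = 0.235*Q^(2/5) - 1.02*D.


Q^(2/5) = 30.006
0.235 * Q^(2/5) = 7.0515
1.02 * D = 2.8693
L = 4.1822 m

4.1822 m


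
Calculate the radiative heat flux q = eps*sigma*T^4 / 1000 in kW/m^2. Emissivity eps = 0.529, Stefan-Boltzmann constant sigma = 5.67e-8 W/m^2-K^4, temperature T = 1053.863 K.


T^4 = 1.2335e+12
q = 0.529 * 5.67e-8 * 1.2335e+12 / 1000 = 36.998 kW/m^2

36.998 kW/m^2


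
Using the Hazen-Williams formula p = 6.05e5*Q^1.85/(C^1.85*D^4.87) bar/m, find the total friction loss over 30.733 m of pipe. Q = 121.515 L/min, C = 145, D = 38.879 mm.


Q^1.85 = 7187.3
C^1.85 = 9966.2
D^4.87 = 5.5197e+07
p/m = 0.0079046 bar/m
p_total = 0.0079046 * 30.733 = 0.24293 bar

0.24293 bar


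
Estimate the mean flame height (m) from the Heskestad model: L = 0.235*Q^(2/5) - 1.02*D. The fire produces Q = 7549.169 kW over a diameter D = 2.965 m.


Q^(2/5) = 35.576
0.235 * Q^(2/5) = 8.3604
1.02 * D = 3.0243
L = 5.3361 m

5.3361 m


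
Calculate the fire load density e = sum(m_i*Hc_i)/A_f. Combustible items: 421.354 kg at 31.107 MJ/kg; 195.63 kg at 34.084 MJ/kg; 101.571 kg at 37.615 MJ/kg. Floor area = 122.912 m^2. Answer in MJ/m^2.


Total energy = 421.354*31.107 + 195.63*34.084 + 101.571*37.615
= 13107.06 + 6667.853 + 3820.593
= 23595.50 MJ
e = 23595.50 / 122.912 = 191.97 MJ/m^2

191.97 MJ/m^2


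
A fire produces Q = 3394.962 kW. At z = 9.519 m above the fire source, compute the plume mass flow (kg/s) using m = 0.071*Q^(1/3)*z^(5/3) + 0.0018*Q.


Q^(1/3) = 15.030
z^(5/3) = 42.755
First term = 0.071 * 15.030 * 42.755 = 45.624
Second term = 0.0018 * 3394.962 = 6.1109
m = 51.734 kg/s

51.734 kg/s


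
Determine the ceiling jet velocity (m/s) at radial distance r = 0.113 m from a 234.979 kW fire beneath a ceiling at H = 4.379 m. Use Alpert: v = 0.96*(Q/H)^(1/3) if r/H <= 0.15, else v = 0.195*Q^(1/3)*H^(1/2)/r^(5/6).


r/H = 0.113 / 4.379 = 0.025805
r/H <= 0.15, so v = 0.96*(Q/H)^(1/3)
Q/H = 53.660
(Q/H)^(1/3) = 3.7718
v = 0.96 * 3.7718 = 3.6210 m/s

3.6210 m/s


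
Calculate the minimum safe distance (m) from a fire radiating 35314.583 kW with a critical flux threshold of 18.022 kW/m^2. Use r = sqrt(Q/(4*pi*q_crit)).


4*pi*q_crit = 226.47
Q/(4*pi*q_crit) = 155.93
r = sqrt(155.93) = 12.487 m

12.487 m


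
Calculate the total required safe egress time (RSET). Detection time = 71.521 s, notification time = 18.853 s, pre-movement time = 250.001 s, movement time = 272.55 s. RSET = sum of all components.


Total = 71.521 + 18.853 + 250.001 + 272.55 = 612.925 s

612.925 s


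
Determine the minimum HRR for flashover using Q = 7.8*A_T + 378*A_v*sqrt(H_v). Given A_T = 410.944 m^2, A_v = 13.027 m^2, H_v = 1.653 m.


7.8*A_T = 3205.4
sqrt(H_v) = 1.2857
378*A_v*sqrt(H_v) = 6331.0
Q = 3205.4 + 6331.0 = 9536.4 kW

9536.4 kW


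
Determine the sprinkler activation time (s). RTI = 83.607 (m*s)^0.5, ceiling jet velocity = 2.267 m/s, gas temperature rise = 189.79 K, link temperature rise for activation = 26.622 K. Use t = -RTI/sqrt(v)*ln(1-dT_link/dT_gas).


dT_link/dT_gas = 0.14027
ln(1 - 0.14027) = -0.15114
t = -83.607 / sqrt(2.267) * -0.15114 = 8.3925 s

8.3925 s


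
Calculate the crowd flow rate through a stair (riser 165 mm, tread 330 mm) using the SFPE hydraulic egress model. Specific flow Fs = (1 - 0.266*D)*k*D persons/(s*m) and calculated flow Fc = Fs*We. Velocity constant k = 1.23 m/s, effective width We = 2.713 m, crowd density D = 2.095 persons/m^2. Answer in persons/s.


1 - 0.266*D = 1 - 0.266*2.095 = 0.44273
Fs = 0.44273 * 1.23 * 2.095 = 1.1408 persons/(s*m)
Fc = 1.1408 * 2.713 = 3.0951 persons/s

3.0951 persons/s


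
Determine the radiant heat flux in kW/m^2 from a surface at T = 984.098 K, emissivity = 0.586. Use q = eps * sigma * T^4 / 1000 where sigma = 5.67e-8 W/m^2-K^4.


T^4 = 9.3789e+11
q = 0.586 * 5.67e-8 * 9.3789e+11 / 1000 = 31.163 kW/m^2

31.163 kW/m^2


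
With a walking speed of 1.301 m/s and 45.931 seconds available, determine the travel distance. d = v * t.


d = 1.301 * 45.931 = 59.756 m

59.756 m


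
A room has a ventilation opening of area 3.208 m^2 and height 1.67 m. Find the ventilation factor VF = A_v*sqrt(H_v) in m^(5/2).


sqrt(H_v) = 1.2923
VF = 3.208 * 1.2923 = 4.1456 m^(5/2)

4.1456 m^(5/2)


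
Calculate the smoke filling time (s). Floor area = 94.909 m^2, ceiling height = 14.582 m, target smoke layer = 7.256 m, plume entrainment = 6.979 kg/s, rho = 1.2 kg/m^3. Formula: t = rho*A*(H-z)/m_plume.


H - z = 7.326 m
t = 1.2 * 94.909 * 7.326 / 6.979 = 119.55 s

119.55 s


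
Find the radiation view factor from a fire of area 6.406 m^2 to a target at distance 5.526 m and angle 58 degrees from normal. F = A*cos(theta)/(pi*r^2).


cos(58 deg) = 0.52992
pi*r^2 = 95.934
F = 6.406 * 0.52992 / 95.934 = 0.035385

0.035385


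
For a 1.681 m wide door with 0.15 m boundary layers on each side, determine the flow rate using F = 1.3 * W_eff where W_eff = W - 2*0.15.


W_eff = 1.681 - 0.30 = 1.381 m
F = 1.3 * 1.381 = 1.7953 persons/s

1.7953 persons/s


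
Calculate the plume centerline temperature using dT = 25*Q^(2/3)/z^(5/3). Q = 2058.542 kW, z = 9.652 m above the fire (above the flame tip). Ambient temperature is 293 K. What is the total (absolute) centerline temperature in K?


Q^(2/3) = 161.82
z^(5/3) = 43.755
dT = 25 * 161.82 / 43.755 = 92.459 K
T = 293 + 92.459 = 385.46 K

385.46 K


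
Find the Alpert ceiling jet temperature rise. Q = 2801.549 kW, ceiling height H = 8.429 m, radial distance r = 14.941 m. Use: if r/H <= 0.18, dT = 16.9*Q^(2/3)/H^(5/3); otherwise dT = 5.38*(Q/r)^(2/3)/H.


r/H = 14.941 / 8.429 = 1.7726
r/H > 0.18, so dT = 5.38*(Q/r)^(2/3)/H
Q/r = 187.51
(Q/r)^(2/3) = 32.760
dT = 5.38 * 32.760 / 8.429 = 20.910 K

20.910 K


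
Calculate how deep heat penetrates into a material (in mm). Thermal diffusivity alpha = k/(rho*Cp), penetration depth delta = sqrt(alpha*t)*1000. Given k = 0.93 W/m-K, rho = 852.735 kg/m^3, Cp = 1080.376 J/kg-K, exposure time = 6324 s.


alpha = 0.93 / (852.735 * 1080.376) = 1.0095e-06 m^2/s
alpha * t = 0.0063839
delta = sqrt(0.0063839) * 1000 = 79.899 mm

79.899 mm


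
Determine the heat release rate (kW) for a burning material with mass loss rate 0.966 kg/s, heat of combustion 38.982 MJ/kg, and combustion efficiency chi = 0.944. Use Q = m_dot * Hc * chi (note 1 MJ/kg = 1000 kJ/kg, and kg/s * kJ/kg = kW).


Hc = 38.982 MJ/kg = 38.982 * 1000 kJ/kg = 38982 kJ/kg
Q = 0.966 kg/s * 38982 kJ/kg * 0.944 = 35548 kW

35548 kW


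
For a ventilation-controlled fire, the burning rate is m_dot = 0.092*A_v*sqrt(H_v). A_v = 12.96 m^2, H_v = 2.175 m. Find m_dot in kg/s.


sqrt(H_v) = 1.4748
m_dot = 0.092 * 12.96 * 1.4748 = 1.7584 kg/s

1.7584 kg/s


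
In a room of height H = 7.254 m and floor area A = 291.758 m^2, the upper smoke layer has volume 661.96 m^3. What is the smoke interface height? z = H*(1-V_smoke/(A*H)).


V/(A*H) = 0.31277
1 - 0.31277 = 0.68723
z = 7.254 * 0.68723 = 4.9851 m

4.9851 m


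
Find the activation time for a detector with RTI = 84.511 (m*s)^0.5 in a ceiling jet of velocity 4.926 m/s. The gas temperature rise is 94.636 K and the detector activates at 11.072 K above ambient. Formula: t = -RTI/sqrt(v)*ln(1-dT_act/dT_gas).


dT_act/dT_gas = 0.11700
ln(1 - 0.11700) = -0.12443
t = -84.511 / sqrt(4.926) * -0.12443 = 4.7378 s

4.7378 s


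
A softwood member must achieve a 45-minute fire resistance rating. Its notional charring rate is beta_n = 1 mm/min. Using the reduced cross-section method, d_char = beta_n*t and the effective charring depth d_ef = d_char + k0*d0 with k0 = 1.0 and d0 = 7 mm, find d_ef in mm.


d_char = 1 * 45 = 45 mm
d_ef = 45 + 1.0*7 = 52 mm

52 mm


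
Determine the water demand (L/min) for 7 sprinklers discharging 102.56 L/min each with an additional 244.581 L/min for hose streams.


Sprinkler demand = 7 * 102.56 = 717.92 L/min
Total = 717.92 + 244.581 = 962.501 L/min

962.501 L/min


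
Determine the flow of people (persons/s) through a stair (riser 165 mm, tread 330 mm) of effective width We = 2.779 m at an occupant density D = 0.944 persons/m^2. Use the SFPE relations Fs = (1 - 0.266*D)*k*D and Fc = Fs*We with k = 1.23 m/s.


1 - 0.266*D = 1 - 0.266*0.944 = 0.74890
Fs = 0.74890 * 1.23 * 0.944 = 0.86956 persons/(s*m)
Fc = 0.86956 * 2.779 = 2.4165 persons/s

2.4165 persons/s


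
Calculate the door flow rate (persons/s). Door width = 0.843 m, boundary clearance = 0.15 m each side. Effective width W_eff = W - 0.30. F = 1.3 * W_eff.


W_eff = 0.843 - 0.30 = 0.543 m
F = 1.3 * 0.543 = 0.70590 persons/s

0.70590 persons/s


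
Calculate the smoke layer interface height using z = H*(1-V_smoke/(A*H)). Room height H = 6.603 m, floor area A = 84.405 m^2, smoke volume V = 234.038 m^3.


V/(A*H) = 0.41993
1 - 0.41993 = 0.58007
z = 6.603 * 0.58007 = 3.8302 m

3.8302 m


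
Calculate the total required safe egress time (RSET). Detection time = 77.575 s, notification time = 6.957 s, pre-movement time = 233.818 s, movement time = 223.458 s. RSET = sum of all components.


Total = 77.575 + 6.957 + 233.818 + 223.458 = 541.808 s

541.808 s


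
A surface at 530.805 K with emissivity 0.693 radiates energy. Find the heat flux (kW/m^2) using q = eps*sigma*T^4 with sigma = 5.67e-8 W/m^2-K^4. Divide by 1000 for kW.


T^4 = 7.9385e+10
q = 0.693 * 5.67e-8 * 7.9385e+10 / 1000 = 3.1193 kW/m^2

3.1193 kW/m^2


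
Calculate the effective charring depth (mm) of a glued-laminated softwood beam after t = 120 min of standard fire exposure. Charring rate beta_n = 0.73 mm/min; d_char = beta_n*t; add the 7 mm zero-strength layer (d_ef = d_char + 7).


d_char = 0.73 * 120 = 87.6 mm
d_ef = 87.6 + 1.0*7 = 94.6 mm

94.6 mm


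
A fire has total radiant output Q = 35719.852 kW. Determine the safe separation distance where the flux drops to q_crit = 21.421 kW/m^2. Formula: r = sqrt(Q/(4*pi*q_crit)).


4*pi*q_crit = 269.18
Q/(4*pi*q_crit) = 132.70
r = sqrt(132.70) = 11.519 m

11.519 m


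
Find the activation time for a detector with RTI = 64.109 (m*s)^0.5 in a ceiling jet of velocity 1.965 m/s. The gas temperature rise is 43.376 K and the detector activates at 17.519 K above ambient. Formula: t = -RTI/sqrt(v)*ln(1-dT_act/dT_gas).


dT_act/dT_gas = 0.40389
ln(1 - 0.40389) = -0.51732
t = -64.109 / sqrt(1.965) * -0.51732 = 23.659 s

23.659 s


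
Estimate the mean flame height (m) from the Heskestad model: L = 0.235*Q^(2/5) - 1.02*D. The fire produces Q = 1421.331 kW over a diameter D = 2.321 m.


Q^(2/5) = 18.242
0.235 * Q^(2/5) = 4.2869
1.02 * D = 2.3674
L = 1.9195 m

1.9195 m


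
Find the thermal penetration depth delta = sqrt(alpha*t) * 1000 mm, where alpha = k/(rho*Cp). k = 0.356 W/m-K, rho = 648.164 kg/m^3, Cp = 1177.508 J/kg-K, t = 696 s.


alpha = 0.356 / (648.164 * 1177.508) = 4.6645e-07 m^2/s
alpha * t = 0.00032465
delta = sqrt(0.00032465) * 1000 = 18.018 mm

18.018 mm


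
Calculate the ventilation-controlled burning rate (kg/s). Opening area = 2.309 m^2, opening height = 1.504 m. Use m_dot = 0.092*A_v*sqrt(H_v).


sqrt(H_v) = 1.2264
m_dot = 0.092 * 2.309 * 1.2264 = 0.26052 kg/s

0.26052 kg/s


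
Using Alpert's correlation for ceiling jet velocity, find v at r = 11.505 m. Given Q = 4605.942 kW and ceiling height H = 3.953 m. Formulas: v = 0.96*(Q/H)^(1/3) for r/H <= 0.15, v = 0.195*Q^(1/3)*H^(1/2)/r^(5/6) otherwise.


r/H = 11.505 / 3.953 = 2.9104
r/H > 0.15, so v = 0.195*Q^(1/3)*H^(1/2)/r^(5/6)
Q^(1/3) = 16.638
H^(1/2) = 1.9882
r^(5/6) = 7.6572
v = 0.195 * 16.638 * 1.9882 / 7.6572 = 0.84243 m/s

0.84243 m/s


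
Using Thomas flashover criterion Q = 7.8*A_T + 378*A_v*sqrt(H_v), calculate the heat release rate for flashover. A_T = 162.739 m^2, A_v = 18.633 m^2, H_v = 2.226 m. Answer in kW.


7.8*A_T = 1269.4
sqrt(H_v) = 1.4920
378*A_v*sqrt(H_v) = 10508
Q = 1269.4 + 10508 = 11778 kW

11778 kW


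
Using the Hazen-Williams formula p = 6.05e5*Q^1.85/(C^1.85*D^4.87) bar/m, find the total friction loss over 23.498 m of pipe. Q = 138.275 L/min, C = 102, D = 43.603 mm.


Q^1.85 = 9128.0
C^1.85 = 5198.9
D^4.87 = 9.6482e+07
p/m = 0.011010 bar/m
p_total = 0.011010 * 23.498 = 0.25871 bar

0.25871 bar


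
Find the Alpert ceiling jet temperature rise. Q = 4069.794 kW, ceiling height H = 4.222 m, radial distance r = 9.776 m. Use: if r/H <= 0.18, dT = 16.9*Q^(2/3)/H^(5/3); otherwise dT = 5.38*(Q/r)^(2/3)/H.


r/H = 9.776 / 4.222 = 2.3155
r/H > 0.18, so dT = 5.38*(Q/r)^(2/3)/H
Q/r = 416.30
(Q/r)^(2/3) = 55.754
dT = 5.38 * 55.754 / 4.222 = 71.046 K

71.046 K


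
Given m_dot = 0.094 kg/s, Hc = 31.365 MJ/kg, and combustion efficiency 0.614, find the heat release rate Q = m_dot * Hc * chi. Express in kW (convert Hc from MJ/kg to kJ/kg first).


Hc = 31.365 MJ/kg = 31.365 * 1000 kJ/kg = 31365 kJ/kg
Q = 0.094 kg/s * 31365 kJ/kg * 0.614 = 1810.3 kW

1810.3 kW


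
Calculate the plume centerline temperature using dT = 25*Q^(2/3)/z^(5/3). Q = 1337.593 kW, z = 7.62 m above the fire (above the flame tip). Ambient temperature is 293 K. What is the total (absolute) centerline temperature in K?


Q^(2/3) = 121.40
z^(5/3) = 29.507
dT = 25 * 121.40 / 29.507 = 102.86 K
T = 293 + 102.86 = 395.86 K

395.86 K


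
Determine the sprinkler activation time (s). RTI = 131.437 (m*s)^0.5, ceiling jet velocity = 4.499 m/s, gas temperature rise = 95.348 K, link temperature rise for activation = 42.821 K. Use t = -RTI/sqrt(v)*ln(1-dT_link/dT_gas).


dT_link/dT_gas = 0.44910
ln(1 - 0.44910) = -0.59621
t = -131.437 / sqrt(4.499) * -0.59621 = 36.945 s

36.945 s


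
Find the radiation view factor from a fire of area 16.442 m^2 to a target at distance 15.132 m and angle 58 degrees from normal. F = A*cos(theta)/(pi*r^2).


cos(58 deg) = 0.52992
pi*r^2 = 719.35
F = 16.442 * 0.52992 / 719.35 = 0.012112

0.012112


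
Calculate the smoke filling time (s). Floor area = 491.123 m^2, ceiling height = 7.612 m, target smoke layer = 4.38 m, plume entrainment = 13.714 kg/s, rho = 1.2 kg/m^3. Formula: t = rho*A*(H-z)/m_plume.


H - z = 3.232 m
t = 1.2 * 491.123 * 3.232 / 13.714 = 138.89 s

138.89 s


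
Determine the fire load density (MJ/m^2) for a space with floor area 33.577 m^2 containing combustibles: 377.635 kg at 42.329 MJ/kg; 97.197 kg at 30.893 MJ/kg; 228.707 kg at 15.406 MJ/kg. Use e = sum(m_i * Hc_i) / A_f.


Total energy = 377.635*42.329 + 97.197*30.893 + 228.707*15.406
= 15984.91 + 3002.707 + 3523.460
= 22511.08 MJ
e = 22511.08 / 33.577 = 670.43 MJ/m^2

670.43 MJ/m^2


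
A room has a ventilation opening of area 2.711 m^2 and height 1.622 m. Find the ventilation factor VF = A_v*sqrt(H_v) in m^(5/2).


sqrt(H_v) = 1.2736
VF = 2.711 * 1.2736 = 3.4527 m^(5/2)

3.4527 m^(5/2)


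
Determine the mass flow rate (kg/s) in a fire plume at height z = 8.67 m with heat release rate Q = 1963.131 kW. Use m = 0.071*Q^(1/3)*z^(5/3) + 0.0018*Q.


Q^(1/3) = 12.521
z^(5/3) = 36.590
First term = 0.071 * 12.521 * 36.590 = 32.529
Second term = 0.0018 * 1963.131 = 3.5336
m = 36.063 kg/s

36.063 kg/s


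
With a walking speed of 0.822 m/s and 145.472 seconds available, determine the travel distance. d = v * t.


d = 0.822 * 145.472 = 119.58 m

119.58 m


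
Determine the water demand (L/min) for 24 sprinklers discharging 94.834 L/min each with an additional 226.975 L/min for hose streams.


Sprinkler demand = 24 * 94.834 = 2276.016 L/min
Total = 2276.016 + 226.975 = 2502.991 L/min

2502.991 L/min


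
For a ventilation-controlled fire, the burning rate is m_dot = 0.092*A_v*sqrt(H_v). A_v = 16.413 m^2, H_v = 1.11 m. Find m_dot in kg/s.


sqrt(H_v) = 1.0536
m_dot = 0.092 * 16.413 * 1.0536 = 1.5909 kg/s

1.5909 kg/s


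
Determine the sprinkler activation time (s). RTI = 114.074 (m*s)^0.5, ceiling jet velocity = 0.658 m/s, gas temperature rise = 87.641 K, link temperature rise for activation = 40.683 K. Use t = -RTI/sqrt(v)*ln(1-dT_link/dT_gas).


dT_link/dT_gas = 0.46420
ln(1 - 0.46420) = -0.62400
t = -114.074 / sqrt(0.658) * -0.62400 = 87.752 s

87.752 s


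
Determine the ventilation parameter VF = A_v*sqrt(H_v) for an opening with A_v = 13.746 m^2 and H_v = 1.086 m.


sqrt(H_v) = 1.0421
VF = 13.746 * 1.0421 = 14.325 m^(5/2)

14.325 m^(5/2)


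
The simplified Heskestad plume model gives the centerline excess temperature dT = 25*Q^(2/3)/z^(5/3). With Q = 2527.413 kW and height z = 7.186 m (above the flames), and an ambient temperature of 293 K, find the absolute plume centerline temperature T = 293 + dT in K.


Q^(2/3) = 185.55
z^(5/3) = 26.760
dT = 25 * 185.55 / 26.760 = 173.35 K
T = 293 + 173.35 = 466.35 K

466.35 K


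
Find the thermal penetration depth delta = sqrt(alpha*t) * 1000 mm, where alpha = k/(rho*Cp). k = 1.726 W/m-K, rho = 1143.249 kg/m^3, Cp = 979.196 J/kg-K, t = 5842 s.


alpha = 1.726 / (1143.249 * 979.196) = 1.5418e-06 m^2/s
alpha * t = 0.0090072
delta = sqrt(0.0090072) * 1000 = 94.906 mm

94.906 mm


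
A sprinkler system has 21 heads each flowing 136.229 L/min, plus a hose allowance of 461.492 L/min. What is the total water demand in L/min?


Sprinkler demand = 21 * 136.229 = 2860.809 L/min
Total = 2860.809 + 461.492 = 3322.301 L/min

3322.301 L/min


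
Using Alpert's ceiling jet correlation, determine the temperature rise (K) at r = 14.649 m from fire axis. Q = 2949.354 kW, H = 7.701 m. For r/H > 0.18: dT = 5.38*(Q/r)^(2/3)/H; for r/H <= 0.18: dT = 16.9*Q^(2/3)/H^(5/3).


r/H = 14.649 / 7.701 = 1.9022
r/H > 0.18, so dT = 5.38*(Q/r)^(2/3)/H
Q/r = 201.33
(Q/r)^(2/3) = 34.352
dT = 5.38 * 34.352 / 7.701 = 23.998 K

23.998 K


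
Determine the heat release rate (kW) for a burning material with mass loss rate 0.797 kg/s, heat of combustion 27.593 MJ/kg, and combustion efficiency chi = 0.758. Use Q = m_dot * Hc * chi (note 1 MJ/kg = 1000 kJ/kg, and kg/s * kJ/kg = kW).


Hc = 27.593 MJ/kg = 27.593 * 1000 kJ/kg = 27593 kJ/kg
Q = 0.797 kg/s * 27593 kJ/kg * 0.758 = 16670 kW

16670 kW


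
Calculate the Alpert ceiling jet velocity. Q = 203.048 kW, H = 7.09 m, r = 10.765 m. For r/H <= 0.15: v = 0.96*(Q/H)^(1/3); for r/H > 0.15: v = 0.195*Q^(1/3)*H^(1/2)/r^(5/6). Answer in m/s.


r/H = 10.765 / 7.09 = 1.5183
r/H > 0.15, so v = 0.195*Q^(1/3)*H^(1/2)/r^(5/6)
Q^(1/3) = 5.8776
H^(1/2) = 2.6627
r^(5/6) = 7.2446
v = 0.195 * 5.8776 * 2.6627 / 7.2446 = 0.42126 m/s

0.42126 m/s


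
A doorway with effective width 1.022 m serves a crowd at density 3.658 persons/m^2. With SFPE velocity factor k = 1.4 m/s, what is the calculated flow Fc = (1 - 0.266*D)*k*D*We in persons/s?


1 - 0.266*D = 1 - 0.266*3.658 = 0.026972
Fs = 0.026972 * 1.4 * 3.658 = 0.13813 persons/(s*m)
Fc = 0.13813 * 1.022 = 0.14117 persons/s

0.14117 persons/s


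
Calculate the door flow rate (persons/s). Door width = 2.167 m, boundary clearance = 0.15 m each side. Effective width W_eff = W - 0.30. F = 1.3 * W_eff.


W_eff = 2.167 - 0.30 = 1.867 m
F = 1.3 * 1.867 = 2.4271 persons/s

2.4271 persons/s


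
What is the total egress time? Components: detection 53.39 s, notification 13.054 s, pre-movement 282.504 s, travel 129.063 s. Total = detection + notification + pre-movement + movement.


Total = 53.39 + 13.054 + 282.504 + 129.063 = 478.011 s

478.011 s


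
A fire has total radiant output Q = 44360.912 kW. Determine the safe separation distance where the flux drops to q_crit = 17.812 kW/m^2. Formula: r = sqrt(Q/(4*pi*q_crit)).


4*pi*q_crit = 223.83
Q/(4*pi*q_crit) = 198.19
r = sqrt(198.19) = 14.078 m

14.078 m


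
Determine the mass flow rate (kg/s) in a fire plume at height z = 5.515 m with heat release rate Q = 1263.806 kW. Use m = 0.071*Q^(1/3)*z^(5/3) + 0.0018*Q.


Q^(1/3) = 10.812
z^(5/3) = 17.215
First term = 0.071 * 10.812 * 17.215 = 13.215
Second term = 0.0018 * 1263.806 = 2.2749
m = 15.490 kg/s

15.490 kg/s


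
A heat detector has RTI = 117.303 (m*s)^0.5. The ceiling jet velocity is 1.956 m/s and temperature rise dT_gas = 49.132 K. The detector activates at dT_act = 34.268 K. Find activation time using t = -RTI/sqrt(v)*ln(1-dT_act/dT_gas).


dT_act/dT_gas = 0.69747
ln(1 - 0.69747) = -1.1956
t = -117.303 / sqrt(1.956) * -1.1956 = 100.28 s

100.28 s


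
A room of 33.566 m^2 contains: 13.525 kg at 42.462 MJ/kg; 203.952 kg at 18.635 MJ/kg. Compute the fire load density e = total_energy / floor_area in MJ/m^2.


Total energy = 13.525*42.462 + 203.952*18.635
= 574.2986 + 3800.646
= 4374.944 MJ
e = 4374.944 / 33.566 = 130.34 MJ/m^2

130.34 MJ/m^2


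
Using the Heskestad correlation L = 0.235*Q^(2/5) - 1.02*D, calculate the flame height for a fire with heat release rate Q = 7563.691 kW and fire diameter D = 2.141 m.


Q^(2/5) = 35.604
0.235 * Q^(2/5) = 8.3668
1.02 * D = 2.1838
L = 6.1830 m

6.1830 m


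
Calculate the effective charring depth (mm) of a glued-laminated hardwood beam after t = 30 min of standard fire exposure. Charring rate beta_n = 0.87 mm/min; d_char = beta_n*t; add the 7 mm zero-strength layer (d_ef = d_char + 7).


d_char = 0.87 * 30 = 26.1 mm
d_ef = 26.1 + 1.0*7 = 33.1 mm

33.1 mm


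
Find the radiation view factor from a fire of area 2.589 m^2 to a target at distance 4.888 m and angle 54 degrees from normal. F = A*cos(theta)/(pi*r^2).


cos(54 deg) = 0.58779
pi*r^2 = 75.061
F = 2.589 * 0.58779 / 75.061 = 0.020274

0.020274


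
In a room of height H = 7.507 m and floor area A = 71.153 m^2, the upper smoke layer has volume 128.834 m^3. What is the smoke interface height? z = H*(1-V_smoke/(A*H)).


V/(A*H) = 0.24120
1 - 0.24120 = 0.75880
z = 7.507 * 0.75880 = 5.6963 m

5.6963 m


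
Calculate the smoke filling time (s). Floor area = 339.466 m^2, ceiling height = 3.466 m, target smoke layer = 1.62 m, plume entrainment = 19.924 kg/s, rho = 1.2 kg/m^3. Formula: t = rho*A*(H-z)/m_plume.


H - z = 1.846 m
t = 1.2 * 339.466 * 1.846 / 19.924 = 37.743 s

37.743 s


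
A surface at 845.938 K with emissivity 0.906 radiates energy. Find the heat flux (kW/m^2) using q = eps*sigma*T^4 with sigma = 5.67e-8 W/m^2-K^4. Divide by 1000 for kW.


T^4 = 5.1210e+11
q = 0.906 * 5.67e-8 * 5.1210e+11 / 1000 = 26.307 kW/m^2

26.307 kW/m^2


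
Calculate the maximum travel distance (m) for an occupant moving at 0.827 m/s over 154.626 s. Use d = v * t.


d = 0.827 * 154.626 = 127.88 m

127.88 m


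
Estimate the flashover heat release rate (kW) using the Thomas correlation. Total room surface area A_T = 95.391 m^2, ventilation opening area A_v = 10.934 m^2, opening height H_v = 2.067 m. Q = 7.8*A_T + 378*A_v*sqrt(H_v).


7.8*A_T = 744.05
sqrt(H_v) = 1.4377
378*A_v*sqrt(H_v) = 5942.1
Q = 744.05 + 5942.1 = 6686.2 kW

6686.2 kW


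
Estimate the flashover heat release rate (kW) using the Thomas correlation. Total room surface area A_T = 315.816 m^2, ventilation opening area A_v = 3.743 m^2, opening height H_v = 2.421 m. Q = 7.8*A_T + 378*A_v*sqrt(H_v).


7.8*A_T = 2463.4
sqrt(H_v) = 1.5560
378*A_v*sqrt(H_v) = 2201.5
Q = 2463.4 + 2201.5 = 4664.8 kW

4664.8 kW


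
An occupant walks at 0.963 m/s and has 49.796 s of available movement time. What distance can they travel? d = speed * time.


d = 0.963 * 49.796 = 47.954 m

47.954 m


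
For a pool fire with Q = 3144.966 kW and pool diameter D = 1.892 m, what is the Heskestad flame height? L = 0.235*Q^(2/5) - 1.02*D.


Q^(2/5) = 25.064
0.235 * Q^(2/5) = 5.8900
1.02 * D = 1.9298
L = 3.9601 m

3.9601 m


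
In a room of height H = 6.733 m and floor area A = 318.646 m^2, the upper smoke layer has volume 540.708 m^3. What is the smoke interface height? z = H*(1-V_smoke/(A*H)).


V/(A*H) = 0.25203
1 - 0.25203 = 0.74797
z = 6.733 * 0.74797 = 5.0361 m

5.0361 m


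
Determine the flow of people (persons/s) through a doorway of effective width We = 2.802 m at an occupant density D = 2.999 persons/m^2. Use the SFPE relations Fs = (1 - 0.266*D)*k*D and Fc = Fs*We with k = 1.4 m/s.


1 - 0.266*D = 1 - 0.266*2.999 = 0.20227
Fs = 0.20227 * 1.4 * 2.999 = 0.84923 persons/(s*m)
Fc = 0.84923 * 2.802 = 2.3796 persons/s

2.3796 persons/s


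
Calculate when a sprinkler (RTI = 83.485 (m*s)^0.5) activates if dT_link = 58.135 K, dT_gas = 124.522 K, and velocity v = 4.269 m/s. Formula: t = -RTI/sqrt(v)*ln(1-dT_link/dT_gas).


dT_link/dT_gas = 0.46687
ln(1 - 0.46687) = -0.62898
t = -83.485 / sqrt(4.269) * -0.62898 = 25.415 s

25.415 s


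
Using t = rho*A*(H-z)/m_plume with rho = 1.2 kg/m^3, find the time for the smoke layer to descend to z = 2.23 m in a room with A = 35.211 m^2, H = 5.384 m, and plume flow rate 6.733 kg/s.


H - z = 3.154 m
t = 1.2 * 35.211 * 3.154 / 6.733 = 19.793 s

19.793 s


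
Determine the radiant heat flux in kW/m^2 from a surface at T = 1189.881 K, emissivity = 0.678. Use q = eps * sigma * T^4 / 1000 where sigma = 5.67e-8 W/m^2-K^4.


T^4 = 2.0045e+12
q = 0.678 * 5.67e-8 * 2.0045e+12 / 1000 = 77.060 kW/m^2

77.060 kW/m^2


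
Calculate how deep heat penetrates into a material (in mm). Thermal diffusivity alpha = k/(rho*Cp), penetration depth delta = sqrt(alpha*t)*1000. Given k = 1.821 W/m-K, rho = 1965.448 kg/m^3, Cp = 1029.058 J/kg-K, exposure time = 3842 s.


alpha = 1.821 / (1965.448 * 1029.058) = 9.0034e-07 m^2/s
alpha * t = 0.0034591
delta = sqrt(0.0034591) * 1000 = 58.814 mm

58.814 mm


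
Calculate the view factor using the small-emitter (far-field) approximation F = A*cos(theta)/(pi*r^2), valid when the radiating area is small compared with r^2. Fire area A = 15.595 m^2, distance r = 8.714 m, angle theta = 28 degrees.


cos(28 deg) = 0.88295
pi*r^2 = 238.55
F = 15.595 * 0.88295 / 238.55 = 0.057721

0.057721


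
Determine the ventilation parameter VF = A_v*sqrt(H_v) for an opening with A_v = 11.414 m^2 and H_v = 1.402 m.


sqrt(H_v) = 1.1841
VF = 11.414 * 1.1841 = 13.515 m^(5/2)

13.515 m^(5/2)


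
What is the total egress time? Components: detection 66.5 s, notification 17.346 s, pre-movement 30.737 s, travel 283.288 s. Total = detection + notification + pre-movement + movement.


Total = 66.5 + 17.346 + 30.737 + 283.288 = 397.871 s

397.871 s


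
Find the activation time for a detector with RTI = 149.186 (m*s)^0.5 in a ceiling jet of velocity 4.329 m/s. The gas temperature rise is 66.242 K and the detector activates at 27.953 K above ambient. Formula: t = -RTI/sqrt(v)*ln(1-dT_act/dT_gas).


dT_act/dT_gas = 0.42198
ln(1 - 0.42198) = -0.54815
t = -149.186 / sqrt(4.329) * -0.54815 = 39.304 s

39.304 s


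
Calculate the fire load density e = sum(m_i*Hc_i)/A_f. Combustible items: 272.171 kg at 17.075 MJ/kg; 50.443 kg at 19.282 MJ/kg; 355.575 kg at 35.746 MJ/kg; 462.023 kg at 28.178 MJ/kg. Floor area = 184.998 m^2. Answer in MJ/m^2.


Total energy = 272.171*17.075 + 50.443*19.282 + 355.575*35.746 + 462.023*28.178
= 4647.320 + 972.6419 + 12710.38 + 13018.88
= 31349.23 MJ
e = 31349.23 / 184.998 = 169.46 MJ/m^2

169.46 MJ/m^2


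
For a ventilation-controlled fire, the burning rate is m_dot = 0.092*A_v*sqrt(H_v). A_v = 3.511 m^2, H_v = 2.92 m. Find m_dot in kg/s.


sqrt(H_v) = 1.7088
m_dot = 0.092 * 3.511 * 1.7088 = 0.55196 kg/s

0.55196 kg/s


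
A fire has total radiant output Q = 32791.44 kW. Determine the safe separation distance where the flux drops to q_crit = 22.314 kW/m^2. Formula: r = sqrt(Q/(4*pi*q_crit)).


4*pi*q_crit = 280.41
Q/(4*pi*q_crit) = 116.94
r = sqrt(116.94) = 10.814 m

10.814 m


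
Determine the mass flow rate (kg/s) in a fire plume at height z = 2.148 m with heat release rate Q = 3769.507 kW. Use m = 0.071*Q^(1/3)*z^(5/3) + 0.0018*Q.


Q^(1/3) = 15.563
z^(5/3) = 3.5759
First term = 0.071 * 15.563 * 3.5759 = 3.9513
Second term = 0.0018 * 3769.507 = 6.7851
m = 10.736 kg/s

10.736 kg/s


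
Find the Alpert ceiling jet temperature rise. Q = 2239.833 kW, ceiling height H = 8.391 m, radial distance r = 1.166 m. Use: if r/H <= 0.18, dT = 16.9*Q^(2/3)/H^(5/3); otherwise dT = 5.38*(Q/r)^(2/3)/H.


r/H = 1.166 / 8.391 = 0.13896
r/H <= 0.18, so dT = 16.9*Q^(2/3)/H^(5/3)
Q^(2/3) = 171.19
H^(5/3) = 34.649
dT = 16.9 * 171.19 / 34.649 = 83.498 K

83.498 K


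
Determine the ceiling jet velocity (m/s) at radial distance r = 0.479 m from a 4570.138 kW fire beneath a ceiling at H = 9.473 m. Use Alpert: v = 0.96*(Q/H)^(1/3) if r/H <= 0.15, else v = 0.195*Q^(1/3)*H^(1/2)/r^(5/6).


r/H = 0.479 / 9.473 = 0.050565
r/H <= 0.15, so v = 0.96*(Q/H)^(1/3)
Q/H = 482.44
(Q/H)^(1/3) = 7.8430
v = 0.96 * 7.8430 = 7.5293 m/s

7.5293 m/s


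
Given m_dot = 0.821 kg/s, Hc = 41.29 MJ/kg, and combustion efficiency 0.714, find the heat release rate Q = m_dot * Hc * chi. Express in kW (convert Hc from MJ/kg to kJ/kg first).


Hc = 41.29 MJ/kg = 41.29 * 1000 kJ/kg = 41290 kJ/kg
Q = 0.821 kg/s * 41290 kJ/kg * 0.714 = 24204 kW

24204 kW


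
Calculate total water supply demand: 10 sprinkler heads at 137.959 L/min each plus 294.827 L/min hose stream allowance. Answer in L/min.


Sprinkler demand = 10 * 137.959 = 1379.59 L/min
Total = 1379.59 + 294.827 = 1674.417 L/min

1674.417 L/min


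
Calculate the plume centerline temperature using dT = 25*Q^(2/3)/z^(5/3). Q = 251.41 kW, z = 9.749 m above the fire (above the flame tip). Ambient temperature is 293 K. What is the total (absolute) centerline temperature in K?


Q^(2/3) = 39.834
z^(5/3) = 44.490
dT = 25 * 39.834 / 44.490 = 22.384 K
T = 293 + 22.384 = 315.38 K

315.38 K


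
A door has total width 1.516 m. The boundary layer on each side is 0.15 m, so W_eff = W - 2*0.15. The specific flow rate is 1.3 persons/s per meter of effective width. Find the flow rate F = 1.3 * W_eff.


W_eff = 1.516 - 0.30 = 1.216 m
F = 1.3 * 1.216 = 1.5808 persons/s

1.5808 persons/s


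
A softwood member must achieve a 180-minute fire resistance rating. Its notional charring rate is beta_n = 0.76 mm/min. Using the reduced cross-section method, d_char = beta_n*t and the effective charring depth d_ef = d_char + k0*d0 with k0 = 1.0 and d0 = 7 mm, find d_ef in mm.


d_char = 0.76 * 180 = 136.8 mm
d_ef = 136.8 + 1.0*7 = 143.8 mm

143.8 mm


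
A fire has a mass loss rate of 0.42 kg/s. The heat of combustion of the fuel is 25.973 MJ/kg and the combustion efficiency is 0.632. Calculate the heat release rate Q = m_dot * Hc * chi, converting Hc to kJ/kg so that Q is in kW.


Hc = 25.973 MJ/kg = 25.973 * 1000 kJ/kg = 25973 kJ/kg
Q = 0.42 kg/s * 25973 kJ/kg * 0.632 = 6894.3 kW

6894.3 kW


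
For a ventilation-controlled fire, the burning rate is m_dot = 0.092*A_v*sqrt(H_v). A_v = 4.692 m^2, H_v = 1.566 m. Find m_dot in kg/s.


sqrt(H_v) = 1.2514
m_dot = 0.092 * 4.692 * 1.2514 = 0.54018 kg/s

0.54018 kg/s


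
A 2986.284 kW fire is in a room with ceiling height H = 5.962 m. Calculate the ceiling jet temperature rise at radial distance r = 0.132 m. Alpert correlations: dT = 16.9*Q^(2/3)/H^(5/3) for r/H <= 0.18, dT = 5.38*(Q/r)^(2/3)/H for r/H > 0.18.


r/H = 0.132 / 5.962 = 0.022140
r/H <= 0.18, so dT = 16.9*Q^(2/3)/H^(5/3)
Q^(2/3) = 207.37
H^(5/3) = 19.603
dT = 16.9 * 207.37 / 19.603 = 178.78 K

178.78 K


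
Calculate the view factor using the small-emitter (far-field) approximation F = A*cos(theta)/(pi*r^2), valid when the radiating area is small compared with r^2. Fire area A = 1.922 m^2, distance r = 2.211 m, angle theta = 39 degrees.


cos(39 deg) = 0.77715
pi*r^2 = 15.358
F = 1.922 * 0.77715 / 15.358 = 0.097259

0.097259


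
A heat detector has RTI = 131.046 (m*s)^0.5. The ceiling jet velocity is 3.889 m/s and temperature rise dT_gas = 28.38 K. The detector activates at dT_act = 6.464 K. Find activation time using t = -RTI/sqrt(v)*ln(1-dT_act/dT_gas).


dT_act/dT_gas = 0.22777
ln(1 - 0.22777) = -0.25847
t = -131.046 / sqrt(3.889) * -0.25847 = 17.176 s

17.176 s


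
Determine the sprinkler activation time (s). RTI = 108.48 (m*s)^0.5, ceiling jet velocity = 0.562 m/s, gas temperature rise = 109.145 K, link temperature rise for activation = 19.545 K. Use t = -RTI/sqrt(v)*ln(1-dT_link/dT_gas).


dT_link/dT_gas = 0.17907
ln(1 - 0.17907) = -0.19732
t = -108.48 / sqrt(0.562) * -0.19732 = 28.553 s

28.553 s


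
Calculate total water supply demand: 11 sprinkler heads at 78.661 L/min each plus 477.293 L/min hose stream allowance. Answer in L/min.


Sprinkler demand = 11 * 78.661 = 865.271 L/min
Total = 865.271 + 477.293 = 1342.564 L/min

1342.564 L/min


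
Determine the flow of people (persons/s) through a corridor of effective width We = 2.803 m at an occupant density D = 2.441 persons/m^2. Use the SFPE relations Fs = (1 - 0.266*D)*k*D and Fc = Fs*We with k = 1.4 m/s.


1 - 0.266*D = 1 - 0.266*2.441 = 0.35069
Fs = 0.35069 * 1.4 * 2.441 = 1.1985 persons/(s*m)
Fc = 1.1985 * 2.803 = 3.3593 persons/s

3.3593 persons/s


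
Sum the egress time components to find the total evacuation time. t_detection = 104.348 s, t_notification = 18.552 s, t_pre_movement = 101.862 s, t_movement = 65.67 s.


Total = 104.348 + 18.552 + 101.862 + 65.67 = 290.432 s

290.432 s


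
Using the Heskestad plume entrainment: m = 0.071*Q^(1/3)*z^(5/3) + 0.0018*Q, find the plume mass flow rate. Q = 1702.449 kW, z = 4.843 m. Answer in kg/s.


Q^(1/3) = 11.941
z^(5/3) = 13.863
First term = 0.071 * 11.941 * 13.863 = 11.753
Second term = 0.0018 * 1702.449 = 3.0644
m = 14.817 kg/s

14.817 kg/s


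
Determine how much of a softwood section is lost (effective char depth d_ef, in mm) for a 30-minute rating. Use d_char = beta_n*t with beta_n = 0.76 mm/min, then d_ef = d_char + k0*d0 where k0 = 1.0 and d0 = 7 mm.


d_char = 0.76 * 30 = 22.8 mm
d_ef = 22.8 + 1.0*7 = 29.8 mm

29.8 mm


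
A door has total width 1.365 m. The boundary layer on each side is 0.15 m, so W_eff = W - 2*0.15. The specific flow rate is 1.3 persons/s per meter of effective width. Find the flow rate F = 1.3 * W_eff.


W_eff = 1.365 - 0.30 = 1.065 m
F = 1.3 * 1.065 = 1.3845 persons/s

1.3845 persons/s


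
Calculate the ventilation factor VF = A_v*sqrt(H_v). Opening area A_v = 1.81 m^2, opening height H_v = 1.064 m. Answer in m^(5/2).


sqrt(H_v) = 1.0315
VF = 1.81 * 1.0315 = 1.8670 m^(5/2)

1.8670 m^(5/2)


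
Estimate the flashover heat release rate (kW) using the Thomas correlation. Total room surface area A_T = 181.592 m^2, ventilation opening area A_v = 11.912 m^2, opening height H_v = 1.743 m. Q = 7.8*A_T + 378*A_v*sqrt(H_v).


7.8*A_T = 1416.4
sqrt(H_v) = 1.3202
378*A_v*sqrt(H_v) = 5944.6
Q = 1416.4 + 5944.6 = 7361.1 kW

7361.1 kW


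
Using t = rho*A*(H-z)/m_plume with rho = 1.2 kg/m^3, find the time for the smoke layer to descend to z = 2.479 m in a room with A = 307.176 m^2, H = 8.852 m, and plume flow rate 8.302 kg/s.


H - z = 6.373 m
t = 1.2 * 307.176 * 6.373 / 8.302 = 282.96 s

282.96 s


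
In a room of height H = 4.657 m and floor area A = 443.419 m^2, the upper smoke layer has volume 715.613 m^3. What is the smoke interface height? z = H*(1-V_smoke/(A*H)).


V/(A*H) = 0.34654
1 - 0.34654 = 0.65346
z = 4.657 * 0.65346 = 3.0431 m

3.0431 m


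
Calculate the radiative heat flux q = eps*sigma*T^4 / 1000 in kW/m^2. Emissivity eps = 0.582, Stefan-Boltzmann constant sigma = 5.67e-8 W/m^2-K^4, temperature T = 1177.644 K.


T^4 = 1.9233e+12
q = 0.582 * 5.67e-8 * 1.9233e+12 / 1000 = 63.469 kW/m^2

63.469 kW/m^2


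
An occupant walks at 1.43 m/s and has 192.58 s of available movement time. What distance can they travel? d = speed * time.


d = 1.43 * 192.58 = 275.39 m

275.39 m


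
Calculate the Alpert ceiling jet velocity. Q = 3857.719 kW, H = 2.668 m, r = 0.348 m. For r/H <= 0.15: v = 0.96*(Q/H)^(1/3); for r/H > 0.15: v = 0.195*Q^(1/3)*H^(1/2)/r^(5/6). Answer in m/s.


r/H = 0.348 / 2.668 = 0.13043
r/H <= 0.15, so v = 0.96*(Q/H)^(1/3)
Q/H = 1445.9
(Q/H)^(1/3) = 11.308
v = 0.96 * 11.308 = 10.856 m/s

10.856 m/s


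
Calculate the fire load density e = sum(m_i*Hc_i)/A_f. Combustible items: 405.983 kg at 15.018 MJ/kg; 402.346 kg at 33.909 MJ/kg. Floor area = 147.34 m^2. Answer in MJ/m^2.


Total energy = 405.983*15.018 + 402.346*33.909
= 6097.053 + 13643.15
= 19740.20 MJ
e = 19740.20 / 147.34 = 133.98 MJ/m^2

133.98 MJ/m^2


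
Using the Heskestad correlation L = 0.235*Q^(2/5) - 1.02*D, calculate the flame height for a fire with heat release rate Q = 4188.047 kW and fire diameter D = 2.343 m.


Q^(2/5) = 28.106
0.235 * Q^(2/5) = 6.6050
1.02 * D = 2.3899
L = 4.2151 m

4.2151 m


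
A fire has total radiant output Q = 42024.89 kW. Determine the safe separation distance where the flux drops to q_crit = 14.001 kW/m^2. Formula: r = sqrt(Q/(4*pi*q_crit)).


4*pi*q_crit = 175.94
Q/(4*pi*q_crit) = 238.86
r = sqrt(238.86) = 15.455 m

15.455 m


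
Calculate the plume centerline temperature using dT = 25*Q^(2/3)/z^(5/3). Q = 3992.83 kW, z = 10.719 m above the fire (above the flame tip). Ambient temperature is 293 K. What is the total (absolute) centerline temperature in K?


Q^(2/3) = 251.68
z^(5/3) = 52.110
dT = 25 * 251.68 / 52.110 = 120.75 K
T = 293 + 120.75 = 413.75 K

413.75 K


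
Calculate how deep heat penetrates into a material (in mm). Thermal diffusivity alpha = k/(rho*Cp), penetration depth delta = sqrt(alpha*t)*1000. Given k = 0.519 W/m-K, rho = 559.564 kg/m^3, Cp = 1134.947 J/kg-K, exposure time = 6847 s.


alpha = 0.519 / (559.564 * 1134.947) = 8.1723e-07 m^2/s
alpha * t = 0.0055955
delta = sqrt(0.0055955) * 1000 = 74.803 mm

74.803 mm


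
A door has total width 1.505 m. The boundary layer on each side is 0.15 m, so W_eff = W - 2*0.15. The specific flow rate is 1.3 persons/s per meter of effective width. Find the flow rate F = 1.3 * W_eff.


W_eff = 1.505 - 0.30 = 1.205 m
F = 1.3 * 1.205 = 1.5665 persons/s

1.5665 persons/s
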